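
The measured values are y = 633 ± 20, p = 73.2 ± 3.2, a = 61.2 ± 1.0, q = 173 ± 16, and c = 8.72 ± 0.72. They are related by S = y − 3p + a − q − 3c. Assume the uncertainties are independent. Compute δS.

27.5

S is a linear combination, so absolute uncertainties add in quadrature:
  (δy)² = 400;  (3·δp)² = 92.2;  (δa)² = 1.00;  (δq)² = 256;  (3·δc)² = 4.67
δS = √(754) = 27.5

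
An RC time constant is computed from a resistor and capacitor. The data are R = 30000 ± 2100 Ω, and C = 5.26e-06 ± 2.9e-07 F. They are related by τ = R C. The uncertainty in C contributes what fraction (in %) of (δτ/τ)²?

(δτ/τ)² = (1·δR/R)² + (1·δC/C)²
  R term: (1×0.0700)² = 0.00490
  C term: (1×0.0551)² = 0.00304
Total = 0.00794. Share from C = 0.00304/0.00794 = 0.383.

38.3%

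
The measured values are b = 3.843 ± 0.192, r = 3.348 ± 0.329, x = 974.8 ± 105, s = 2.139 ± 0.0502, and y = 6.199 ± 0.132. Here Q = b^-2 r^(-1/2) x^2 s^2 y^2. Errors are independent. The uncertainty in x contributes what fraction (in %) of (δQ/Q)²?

73.9%

(δQ/Q)² = (-2·δb/b)² + (−½·δr/r)² + (2·δx/x)² + (2·δs/s)² + (2·δy/y)²
  b term: (-2×0.0500)² = 0.00998
  r term: (-0.5×0.0983)² = 0.00241
  x term: (2×0.108)² = 0.0464
  s term: (2×0.0235)² = 0.00220
  y term: (2×0.0213)² = 0.00181
Total = 0.0628. Share from x = 0.0464/0.0628 = 0.739.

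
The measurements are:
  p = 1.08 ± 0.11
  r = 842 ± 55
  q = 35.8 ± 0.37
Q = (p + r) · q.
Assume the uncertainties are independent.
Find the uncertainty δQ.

1990

Let u = p + r = 843. δu = √(δp² + δr²) = √(0.0121 + 3020) = 55.0, so δu/u = 0.0652.
Q is then a monomial in u, q:
δQ/Q = √((δu/u)² + (1·δq/q)²) = √(0.00426 + 0.000107) = 0.0661
Q = 30200, so δQ = 0.0661 × 30200 = 1990.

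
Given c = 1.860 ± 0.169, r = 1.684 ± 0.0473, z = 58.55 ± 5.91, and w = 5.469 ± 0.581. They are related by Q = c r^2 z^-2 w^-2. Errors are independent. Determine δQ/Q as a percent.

Products/powers → add relative errors in quadrature, weighted by exponent:
  (1·δc/c)² = (1×0.0909)² = 0.00826;  (2·δr/r)² = (2×0.0281)² = 0.00316;  (-2·δz/z)² = (-2×0.101)² = 0.0408;  (-2·δw/w)² = (-2×0.106)² = 0.0451
δQ/Q = √(0.0973) = 0.312

31.2%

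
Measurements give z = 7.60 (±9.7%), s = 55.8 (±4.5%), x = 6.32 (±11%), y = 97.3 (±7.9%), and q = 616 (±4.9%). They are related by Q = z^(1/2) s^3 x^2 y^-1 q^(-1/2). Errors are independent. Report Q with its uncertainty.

Q is a product of powers, so relative uncertainties combine in quadrature:
  (½·δz/z)² = (0.5×0.0970)² = 0.00235;  (3·δs/s)² = (3×0.0450)² = 0.0182;  (2·δx/x)² = (2×0.110)² = 0.0484;  (-1·δy/y)² = (-1×0.0790)² = 0.00624;  (−½·δq/q)² = (-0.5×0.0490)² = 0.000600
δQ/Q = √(0.0758) = 0.275
Q = 7920, so δQ = 0.275 × 7920 = 2180.

7920 ± 2180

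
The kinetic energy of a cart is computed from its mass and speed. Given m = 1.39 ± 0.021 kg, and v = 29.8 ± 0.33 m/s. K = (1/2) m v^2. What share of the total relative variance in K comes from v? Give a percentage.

(δK/K)² = (1·δm/m)² + (2·δv/v)²
  m term: (1×0.0151)² = 0.000228
  v term: (2×0.0111)² = 0.000491
Total = 0.000719. Share from v = 0.000491/0.000719 = 0.682.

68.2%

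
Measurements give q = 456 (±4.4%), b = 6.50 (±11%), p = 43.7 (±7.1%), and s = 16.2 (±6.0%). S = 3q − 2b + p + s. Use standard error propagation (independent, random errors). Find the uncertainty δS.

60.3

For a sum/difference, combine absolute errors in quadrature:
  (3·δq)² = 3620;  (2·δb)² = 2.04;  (δp)² = 9.63;  (δs)² = 0.945
δS = √(3640) = 60.3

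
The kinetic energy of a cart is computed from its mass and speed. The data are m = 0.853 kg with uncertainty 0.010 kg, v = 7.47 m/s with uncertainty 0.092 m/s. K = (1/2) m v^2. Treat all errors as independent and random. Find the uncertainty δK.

Each factor contributes (exponent × relative error)² to (δK/K)²:
  (1·δm/m)² = (1×0.0117)² = 0.000137;  (2·δv/v)² = (2×0.0123)² = 0.000607
δK/K = √(0.000744) = 0.0273
K = 23.8 J, so δK = 0.0273 × 23.8 = 0.649 J.

0.649 J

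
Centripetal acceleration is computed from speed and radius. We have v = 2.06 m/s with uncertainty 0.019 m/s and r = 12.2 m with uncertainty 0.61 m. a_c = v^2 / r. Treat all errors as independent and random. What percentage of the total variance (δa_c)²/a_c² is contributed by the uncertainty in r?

88.0%

(δa_c/a_c)² = (2·δv/v)² + (-1·δr/r)²
  v term: (2×0.00922)² = 0.000340
  r term: (-1×0.0500)² = 0.00250
Total = 0.00284. Share from r = 0.00250/0.00284 = 0.880.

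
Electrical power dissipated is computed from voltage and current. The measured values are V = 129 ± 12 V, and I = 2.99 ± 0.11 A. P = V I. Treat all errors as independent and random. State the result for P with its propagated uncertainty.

386 ± 38.6 W

Since P is a product/quotient, work with relative uncertainties:
  (1·δV/V)² = (1×0.0930)² = 0.00865;  (1·δI/I)² = (1×0.0368)² = 0.00135
δP/P = √(0.0100) = 0.100
P = 386 W, so δP = 0.100 × 386 = 38.6 W.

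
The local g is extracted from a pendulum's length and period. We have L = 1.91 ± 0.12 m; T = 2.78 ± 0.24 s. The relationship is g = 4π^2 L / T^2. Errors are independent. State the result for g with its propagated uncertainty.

For a monomial g ∝ L, T^-2, fractional errors add in quadrature:
  (1·δL/L)² = (1×0.0628)² = 0.00395;  (-2·δT/T)² = (-2×0.0863)² = 0.0298
δg/g = √(0.0338) = 0.184
g = 9.76 m/s^2, so δg = 0.184 × 9.76 = 1.79 m/s^2.

9.76 ± 1.79 m/s^2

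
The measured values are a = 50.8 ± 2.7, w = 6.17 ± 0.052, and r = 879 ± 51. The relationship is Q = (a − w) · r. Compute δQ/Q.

0.0838

Let u = a − w = 44.6. δu = √(δa² + δw²) = √(7.29 + 0.00270) = 2.70, so δu/u = 0.0605.
Q is then a monomial in u, r:
δQ/Q = √((δu/u)² + (1·δr/r)²) = √(0.00366 + 0.00337) = 0.0838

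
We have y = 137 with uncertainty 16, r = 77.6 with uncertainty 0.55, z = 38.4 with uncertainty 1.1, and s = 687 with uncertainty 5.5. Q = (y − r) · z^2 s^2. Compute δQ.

Let u = y − r = 59.4. δu = √(δy² + δr²) = √(256 + 0.303) = 16.0, so δu/u = 0.270.
Q is then a monomial in u, z, s:
δQ/Q = √((δu/u)² + (2·δz/z)² + (2·δs/s)²) = √(0.0726 + 0.00328 + 0.000256) = 0.276
Q = 4.13e+10, so δQ = 0.276 × 4.13e+10 = 1.14e+10.

1.14e+10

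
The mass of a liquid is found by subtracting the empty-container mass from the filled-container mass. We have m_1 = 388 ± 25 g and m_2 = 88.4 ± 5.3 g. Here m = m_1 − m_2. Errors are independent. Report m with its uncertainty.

300 ± 25.6 g

m is a linear combination, so absolute uncertainties add in quadrature:
  (δm_1)² = 625;  (δm_2)² = 28.1
δm = √(653) = 25.6 g
m = 300 g.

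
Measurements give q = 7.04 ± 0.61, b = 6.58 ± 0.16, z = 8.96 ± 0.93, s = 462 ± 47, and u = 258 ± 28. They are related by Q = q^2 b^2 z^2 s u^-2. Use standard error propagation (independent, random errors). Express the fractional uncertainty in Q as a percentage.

Since Q is a product/quotient, work with relative uncertainties:
  (2·δq/q)² = (2×0.0866)² = 0.0300;  (2·δb/b)² = (2×0.0243)² = 0.00237;  (2·δz/z)² = (2×0.104)² = 0.0431;  (1·δs/s)² = (1×0.102)² = 0.0103;  (-2·δu/u)² = (-2×0.109)² = 0.0471
δQ/Q = √(0.133) = 0.365

36.5%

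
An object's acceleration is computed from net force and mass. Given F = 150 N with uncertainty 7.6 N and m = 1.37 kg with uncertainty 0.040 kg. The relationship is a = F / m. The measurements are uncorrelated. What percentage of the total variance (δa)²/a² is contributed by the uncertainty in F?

(δa/a)² = (1·δF/F)² + (-1·δm/m)²
  F term: (1×0.0507)² = 0.00257
  m term: (-1×0.0292)² = 0.000852
Total = 0.00342. Share from F = 0.00257/0.00342 = 0.751.

75.1%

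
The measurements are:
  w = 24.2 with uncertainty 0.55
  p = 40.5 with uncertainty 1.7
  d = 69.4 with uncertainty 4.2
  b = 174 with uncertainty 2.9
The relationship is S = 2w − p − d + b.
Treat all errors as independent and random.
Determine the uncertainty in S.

S is a linear combination, so absolute uncertainties add in quadrature:
  (2·δw)² = 1.21;  (δp)² = 2.89;  (δd)² = 17.6;  (δb)² = 8.41
δS = √(30.2) = 5.49

5.49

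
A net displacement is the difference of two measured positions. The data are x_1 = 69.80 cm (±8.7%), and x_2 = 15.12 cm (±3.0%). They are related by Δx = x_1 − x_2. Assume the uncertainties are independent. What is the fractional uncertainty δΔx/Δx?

Sums and differences: (δΔx)² = Σ (cᵢ δxᵢ)².
  (δx_1)² = 36.9;  (δx_2)² = 0.206
δΔx = √(37.1) = 6.09 cm
Δx = 54.68 cm, so δΔx/Δx = 6.09/54.68 = 0.111.

0.111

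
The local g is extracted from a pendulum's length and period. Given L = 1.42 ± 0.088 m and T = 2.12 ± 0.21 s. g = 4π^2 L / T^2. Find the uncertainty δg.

g is a product of powers, so relative uncertainties combine in quadrature:
  (1·δL/L)² = (1×0.0620)² = 0.00384;  (-2·δT/T)² = (-2×0.0991)² = 0.0392
δg/g = √(0.0431) = 0.208
g = 12.5 m/s^2, so δg = 0.208 × 12.5 = 2.59 m/s^2.

2.59 m/s^2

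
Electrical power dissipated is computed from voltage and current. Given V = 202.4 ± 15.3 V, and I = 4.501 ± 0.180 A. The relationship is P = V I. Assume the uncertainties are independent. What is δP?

77.9 W

P is a product of powers, so relative uncertainties combine in quadrature:
  (1·δV/V)² = (1×0.0756)² = 0.00571;  (1·δI/I)² = (1×0.0400)² = 0.00160
δP/P = √(0.00731) = 0.0855
P = 911.0 W, so δP = 0.0855 × 911.0 = 77.9 W.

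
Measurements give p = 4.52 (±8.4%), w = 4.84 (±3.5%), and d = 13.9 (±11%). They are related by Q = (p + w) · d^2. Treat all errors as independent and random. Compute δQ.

Let u = p + w = 9.36. δu = √(δp² + δw²) = √(0.144 + 0.0287) = 0.416, so δu/u = 0.0444.
Q is then a monomial in u, d:
δQ/Q = √((δu/u)² + (2·δd/d)²) = √(0.00197 + 0.0484) = 0.224
Q = 1810, so δQ = 0.224 × 1810 = 406.

406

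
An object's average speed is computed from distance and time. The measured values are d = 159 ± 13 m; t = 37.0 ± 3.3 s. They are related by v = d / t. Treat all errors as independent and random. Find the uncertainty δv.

Relative error in a monomial: (δv/v)² = Σ (nᵢ · δxᵢ/xᵢ)².
  (1·δd/d)² = (1×0.0818)² = 0.00668;  (-1·δt/t)² = (-1×0.0892)² = 0.00795
δv/v = √(0.0146) = 0.121
v = 4.30 m/s, so δv = 0.121 × 4.30 = 0.520 m/s.

0.520 m/s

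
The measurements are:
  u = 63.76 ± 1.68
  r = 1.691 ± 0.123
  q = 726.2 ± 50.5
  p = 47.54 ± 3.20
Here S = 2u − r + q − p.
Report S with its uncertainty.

Absolute uncertainties add in quadrature for a linear combination:
  (2·δu)² = 11.3;  (δr)² = 0.0151;  (δq)² = 2550;  (δp)² = 10.2
δS = √(2570) = 50.7
S = 804.5.

804.5 ± 50.7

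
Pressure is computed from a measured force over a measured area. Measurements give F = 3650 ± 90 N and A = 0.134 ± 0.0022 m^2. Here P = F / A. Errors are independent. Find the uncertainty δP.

807 Pa

For a monomial P ∝ F, A^-1, fractional errors add in quadrature:
  (1·δF/F)² = (1×0.0247)² = 0.000608;  (-1·δA/A)² = (-1×0.0164)² = 0.000270
δP/P = √(0.000878) = 0.0296
P = 27200 Pa, so δP = 0.0296 × 27200 = 807 Pa.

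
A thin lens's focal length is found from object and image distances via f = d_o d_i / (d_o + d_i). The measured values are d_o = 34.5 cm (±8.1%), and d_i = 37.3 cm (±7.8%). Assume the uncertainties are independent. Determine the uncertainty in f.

1.01 cm

∂f/∂d_o = (d_i/(d_o+d_i))² = 0.270;  ∂f/∂d_i = (d_o/(d_o+d_i))² = 0.231
δf = √((∂f/∂d_o · δd_o)² + (∂f/∂d_i · δd_i)²) = √(0.569 + 0.451) = 1.01 cm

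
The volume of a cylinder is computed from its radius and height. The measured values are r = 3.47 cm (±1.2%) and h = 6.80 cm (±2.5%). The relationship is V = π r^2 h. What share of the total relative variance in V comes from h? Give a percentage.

52.0%

(δV/V)² = (2·δr/r)² + (1·δh/h)²
  r term: (2×0.0120)² = 0.000576
  h term: (1×0.0250)² = 0.000625
Total = 0.00120. Share from h = 0.000625/0.00120 = 0.520.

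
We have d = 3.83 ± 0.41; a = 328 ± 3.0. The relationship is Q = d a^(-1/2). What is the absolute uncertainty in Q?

0.0227

For a monomial Q ∝ d, a^(-1/2), fractional errors add in quadrature:
  (1·δd/d)² = (1×0.107)² = 0.0115;  (−½·δa/a)² = (-0.5×0.00915)² = 2.09e-05
δQ/Q = √(0.0115) = 0.107
Q = 0.211, so δQ = 0.107 × 0.211 = 0.0227.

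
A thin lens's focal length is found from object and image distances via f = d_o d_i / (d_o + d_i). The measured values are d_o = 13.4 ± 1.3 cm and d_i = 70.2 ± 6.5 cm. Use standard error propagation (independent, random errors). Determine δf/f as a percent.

8.28%

∂f/∂d_o = (d_i/(d_o+d_i))² = 0.705;  ∂f/∂d_i = (d_o/(d_o+d_i))² = 0.0257
δf = √((∂f/∂d_o · δd_o)² + (∂f/∂d_i · δd_i)²) = √(0.840 + 0.0279) = 0.932 cm
f = 11.3 cm, so δf/f = 0.932/11.3 = 0.0828.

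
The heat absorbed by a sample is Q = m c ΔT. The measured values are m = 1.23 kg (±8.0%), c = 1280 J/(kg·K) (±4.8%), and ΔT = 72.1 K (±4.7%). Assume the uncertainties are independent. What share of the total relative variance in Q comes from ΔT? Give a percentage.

(δQ/Q)² = (1·δm/m)² + (1·δc/c)² + (1·δΔT/ΔT)²
  m term: (1×0.0800)² = 0.00640
  c term: (1×0.0480)² = 0.00230
  ΔT term: (1×0.0470)² = 0.00221
Total = 0.0109. Share from ΔT = 0.00221/0.0109 = 0.202.

20.2%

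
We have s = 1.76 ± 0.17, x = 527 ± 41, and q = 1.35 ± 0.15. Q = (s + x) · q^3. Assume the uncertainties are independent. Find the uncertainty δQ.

Let u = s + x = 529. δu = √(δs² + δx²) = √(0.0289 + 1680) = 41.0, so δu/u = 0.0775.
Q is then a monomial in u, q:
δQ/Q = √((δu/u)² + (3·δq/q)²) = √(0.00601 + 0.111) = 0.342
Q = 1300, so δQ = 0.342 × 1300 = 445.

445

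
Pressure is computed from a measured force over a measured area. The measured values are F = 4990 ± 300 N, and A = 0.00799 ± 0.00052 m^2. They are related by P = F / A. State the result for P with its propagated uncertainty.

(6.25 ± 0.553) × 10^5 Pa

Relative error in a monomial: (δP/P)² = Σ (nᵢ · δxᵢ/xᵢ)².
  (1·δF/F)² = (1×0.0601)² = 0.00361;  (-1·δA/A)² = (-1×0.0651)² = 0.00424
δP/P = √(0.00785) = 0.0886
P = 6.25e+05 Pa, so δP = 0.0886 × 6.25e+05 = 55300 Pa.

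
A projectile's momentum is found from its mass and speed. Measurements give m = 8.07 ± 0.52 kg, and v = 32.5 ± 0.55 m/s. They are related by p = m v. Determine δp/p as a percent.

6.66%

Relative error in a monomial: (δp/p)² = Σ (nᵢ · δxᵢ/xᵢ)².
  (1·δm/m)² = (1×0.0644)² = 0.00415;  (1·δv/v)² = (1×0.0169)² = 0.000286
δp/p = √(0.00444) = 0.0666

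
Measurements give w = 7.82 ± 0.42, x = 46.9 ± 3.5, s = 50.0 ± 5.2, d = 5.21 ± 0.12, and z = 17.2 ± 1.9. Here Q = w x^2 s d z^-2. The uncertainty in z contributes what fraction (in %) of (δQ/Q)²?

57.2%

(δQ/Q)² = (1·δw/w)² + (2·δx/x)² + (1·δs/s)² + (1·δd/d)² + (-2·δz/z)²
  w term: (1×0.0537)² = 0.00288
  x term: (2×0.0746)² = 0.0223
  s term: (1×0.104)² = 0.0108
  d term: (1×0.0230)² = 0.000531
  z term: (-2×0.110)² = 0.0488
Total = 0.0853. Share from z = 0.0488/0.0853 = 0.572.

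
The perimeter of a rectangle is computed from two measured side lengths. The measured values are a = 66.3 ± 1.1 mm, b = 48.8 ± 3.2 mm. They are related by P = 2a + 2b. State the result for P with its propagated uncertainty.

P is a linear combination, so absolute uncertainties add in quadrature:
  (2·δa)² = 4.84;  (2·δb)² = 41.0
δP = √(45.8) = 6.77 mm
P = 230 mm.

230 ± 6.77 mm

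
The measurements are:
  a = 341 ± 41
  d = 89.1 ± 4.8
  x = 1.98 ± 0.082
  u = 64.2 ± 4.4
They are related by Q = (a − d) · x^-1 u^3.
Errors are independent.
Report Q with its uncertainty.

Let w = a − d = 252. δw = √(δa² + δd²) = √(1680 + 23.0) = 41.3, so δw/w = 0.164.
Q is then a monomial in w, x, u:
δQ/Q = √((δw/w)² + (-1·δx/x)² + (3·δu/u)²) = √(0.0269 + 0.00172 + 0.0423) = 0.266
Q = 3.37e+07, so δQ = 0.266 × 3.37e+07 = 8.96e+06.

(3.37 ± 0.896) × 10^7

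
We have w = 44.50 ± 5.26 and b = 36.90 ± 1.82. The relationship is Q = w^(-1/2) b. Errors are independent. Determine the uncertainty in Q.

0.426

Since Q is a product/quotient, work with relative uncertainties:
  (−½·δw/w)² = (-0.5×0.118)² = 0.00349;  (1·δb/b)² = (1×0.0493)² = 0.00243
δQ/Q = √(0.00593) = 0.0770
Q = 5.532, so δQ = 0.0770 × 5.532 = 0.426.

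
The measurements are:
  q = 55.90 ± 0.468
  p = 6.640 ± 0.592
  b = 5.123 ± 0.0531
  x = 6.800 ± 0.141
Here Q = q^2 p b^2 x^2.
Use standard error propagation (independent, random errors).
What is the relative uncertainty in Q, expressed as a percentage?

Products/powers → add relative errors in quadrature, weighted by exponent:
  (2·δq/q)² = (2×0.00837)² = 0.000280;  (1·δp/p)² = (1×0.0892)² = 0.00795;  (2·δb/b)² = (2×0.0104)² = 0.000430;  (2·δx/x)² = (2×0.0207)² = 0.00172
δQ/Q = √(0.0104) = 0.102

10.2%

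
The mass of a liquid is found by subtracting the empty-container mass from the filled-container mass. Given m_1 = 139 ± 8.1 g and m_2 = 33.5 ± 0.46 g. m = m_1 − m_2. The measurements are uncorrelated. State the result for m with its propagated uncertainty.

106 ± 8.11 g

Each term contributes (cᵢ δxᵢ)² to (δm)²:
  (δm_1)² = 65.6;  (δm_2)² = 0.212
δm = √(65.8) = 8.11 g
m = 106 g.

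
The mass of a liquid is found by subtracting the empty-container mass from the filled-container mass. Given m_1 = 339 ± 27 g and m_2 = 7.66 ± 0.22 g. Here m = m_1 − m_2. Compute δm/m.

0.0815

For a sum/difference, combine absolute errors in quadrature:
  (δm_1)² = 729;  (δm_2)² = 0.0484
δm = √(729) = 27.0 g
m = 331 g, so δm/m = 27.0/331 = 0.0815.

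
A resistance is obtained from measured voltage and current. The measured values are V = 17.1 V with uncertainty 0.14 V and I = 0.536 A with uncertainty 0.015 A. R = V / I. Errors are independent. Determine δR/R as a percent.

2.92%

R is a product of powers, so relative uncertainties combine in quadrature:
  (1·δV/V)² = (1×0.00819)² = 6.7e-05;  (-1·δI/I)² = (-1×0.0280)² = 0.000783
δR/R = √(0.000850) = 0.0292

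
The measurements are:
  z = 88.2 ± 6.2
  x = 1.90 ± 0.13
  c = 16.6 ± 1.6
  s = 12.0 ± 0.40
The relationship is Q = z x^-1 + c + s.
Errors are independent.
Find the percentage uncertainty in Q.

Let p = z·x^-1 = 46.4. δp/p = √((1·δz/z)² + (-1·δx/x)²) = √(0.00494 + 0.00468) = 0.0981, so δp = 4.55.
Q = p + c + s: δQ = √(δp² + δc² + δs²) = √(20.7 + 2.56 + 0.160) = 4.84
Q = 75.0, so δQ/Q = 4.84/75.0 = 0.0646.

6.46%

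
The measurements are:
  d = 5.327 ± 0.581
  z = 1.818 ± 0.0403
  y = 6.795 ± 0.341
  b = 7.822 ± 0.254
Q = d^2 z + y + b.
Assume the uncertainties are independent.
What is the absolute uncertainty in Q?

Let p = d^2·z = 51.59. δp/p = √((2·δd/d)² + (1·δz/z)²) = √(0.0476 + 0.000491) = 0.219, so δp = 11.3.
Q = p + y + b: δQ = √(δp² + δy² + δb²) = √(128 + 0.116 + 0.0645) = 11.3

11.3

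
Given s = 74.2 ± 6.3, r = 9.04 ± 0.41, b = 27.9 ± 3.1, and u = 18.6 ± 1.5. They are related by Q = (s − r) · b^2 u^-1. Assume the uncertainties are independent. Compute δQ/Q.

Let w = s − r = 65.2. δw = √(δs² + δr²) = √(39.7 + 0.168) = 6.31, so δw/w = 0.0969.
Q is then a monomial in w, b, u:
δQ/Q = √((δw/w)² + (2·δb/b)² + (-1·δu/u)²) = √(0.00939 + 0.0494 + 0.00650) = 0.255

0.255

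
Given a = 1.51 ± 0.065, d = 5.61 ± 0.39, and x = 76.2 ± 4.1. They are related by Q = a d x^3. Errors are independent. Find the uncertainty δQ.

6.78e+05

Q is a product of powers, so relative uncertainties combine in quadrature:
  (1·δa/a)² = (1×0.0430)² = 0.00185;  (1·δd/d)² = (1×0.0695)² = 0.00483;  (3·δx/x)² = (3×0.0538)² = 0.0261
δQ/Q = √(0.0327) = 0.181
Q = 3.75e+06, so δQ = 0.181 × 3.75e+06 = 6.78e+05.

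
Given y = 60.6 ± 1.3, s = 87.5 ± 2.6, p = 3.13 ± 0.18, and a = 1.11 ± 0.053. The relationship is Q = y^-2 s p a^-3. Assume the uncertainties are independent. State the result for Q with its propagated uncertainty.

0.0545 ± 0.00889

Since Q is a product/quotient, work with relative uncertainties:
  (-2·δy/y)² = (-2×0.0215)² = 0.00184;  (1·δs/s)² = (1×0.0297)² = 0.000883;  (1·δp/p)² = (1×0.0575)² = 0.00331;  (-3·δa/a)² = (-3×0.0477)² = 0.0205
δQ/Q = √(0.0265) = 0.163
Q = 0.0545, so δQ = 0.163 × 0.0545 = 0.00889.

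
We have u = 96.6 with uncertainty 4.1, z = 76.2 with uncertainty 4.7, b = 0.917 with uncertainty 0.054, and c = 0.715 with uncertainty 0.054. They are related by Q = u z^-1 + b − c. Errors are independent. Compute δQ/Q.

0.0829

Let p = u·z^-1 = 1.27. δp/p = √((1·δu/u)² + (-1·δz/z)²) = √(0.00180 + 0.00380) = 0.0749, so δp = 0.0949.
Q = p + b − c: δQ = √(δp² + δb² + δc²) = √(0.00901 + 0.00292 + 0.00292) = 0.122
Q = 1.47, so δQ/Q = 0.122/1.47 = 0.0829.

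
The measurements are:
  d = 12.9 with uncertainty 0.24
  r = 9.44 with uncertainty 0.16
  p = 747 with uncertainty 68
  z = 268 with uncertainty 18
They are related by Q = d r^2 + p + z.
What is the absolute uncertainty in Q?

Let w = d·r^2 = 1150. δw/w = √((1·δd/d)² + (2·δr/r)²) = √(0.000346 + 0.00115) = 0.0387, so δw = 44.5.
Q = w + p + z: δQ = √(δw² + δp² + δz²) = √(1980 + 4620 + 324) = 83.2

83.2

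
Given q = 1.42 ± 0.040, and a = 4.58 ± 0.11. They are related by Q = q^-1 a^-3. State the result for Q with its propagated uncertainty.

0.00733 ± 0.000567

Relative error in a monomial: (δQ/Q)² = Σ (nᵢ · δxᵢ/xᵢ)².
  (-1·δq/q)² = (-1×0.0282)² = 0.000793;  (-3·δa/a)² = (-3×0.0240)² = 0.00519
δQ/Q = √(0.00599) = 0.0774
Q = 0.00733, so δQ = 0.0774 × 0.00733 = 0.000567.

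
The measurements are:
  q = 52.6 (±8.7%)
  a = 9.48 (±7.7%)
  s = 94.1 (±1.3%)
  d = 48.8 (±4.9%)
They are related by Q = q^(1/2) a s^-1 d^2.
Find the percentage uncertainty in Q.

For a monomial Q ∝ q^(1/2), a, s^-1, d^2, fractional errors add in quadrature:
  (½·δq/q)² = (0.5×0.0870)² = 0.00189;  (1·δa/a)² = (1×0.0770)² = 0.00593;  (-1·δs/s)² = (-1×0.0130)² = 0.000169;  (2·δd/d)² = (2×0.0490)² = 0.00960
δQ/Q = √(0.0176) = 0.133

13.3%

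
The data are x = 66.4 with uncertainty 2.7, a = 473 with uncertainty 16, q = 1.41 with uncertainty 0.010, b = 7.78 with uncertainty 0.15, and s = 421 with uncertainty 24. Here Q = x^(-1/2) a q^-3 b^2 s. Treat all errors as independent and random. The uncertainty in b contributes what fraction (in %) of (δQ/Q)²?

(δQ/Q)² = (−½·δx/x)² + (1·δa/a)² + (-3·δq/q)² + (2·δb/b)² + (1·δs/s)²
  x term: (-0.5×0.0407)² = 0.000413
  a term: (1×0.0338)² = 0.00114
  q term: (-3×0.00709)² = 0.000453
  b term: (2×0.0193)² = 0.00149
  s term: (1×0.0570)² = 0.00325
Total = 0.00675. Share from b = 0.00149/0.00675 = 0.220.

22.0%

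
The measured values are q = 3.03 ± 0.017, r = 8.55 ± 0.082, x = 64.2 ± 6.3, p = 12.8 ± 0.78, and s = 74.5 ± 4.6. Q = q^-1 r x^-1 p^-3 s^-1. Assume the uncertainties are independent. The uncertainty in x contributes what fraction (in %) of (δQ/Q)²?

(δQ/Q)² = (-1·δq/q)² + (1·δr/r)² + (-1·δx/x)² + (-3·δp/p)² + (-1·δs/s)²
  q term: (-1×0.00561)² = 3.15e-05
  r term: (1×0.00959)² = 9.2e-05
  x term: (-1×0.0981)² = 0.00963
  p term: (-3×0.0609)² = 0.0334
  s term: (-1×0.0617)² = 0.00381
Total = 0.0470. Share from x = 0.00963/0.0470 = 0.205.

20.5%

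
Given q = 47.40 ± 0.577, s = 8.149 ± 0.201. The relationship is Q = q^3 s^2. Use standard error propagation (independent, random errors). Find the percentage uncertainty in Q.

Since Q is a product/quotient, work with relative uncertainties:
  (3·δq/q)² = (3×0.0122)² = 0.00133;  (2·δs/s)² = (2×0.0247)² = 0.00243
δQ/Q = √(0.00377) = 0.0614

6.14%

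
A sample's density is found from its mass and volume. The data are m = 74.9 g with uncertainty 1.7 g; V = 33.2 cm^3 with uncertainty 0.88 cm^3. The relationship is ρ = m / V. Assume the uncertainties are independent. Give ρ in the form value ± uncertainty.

For a monomial ρ ∝ m, V^-1, fractional errors add in quadrature:
  (1·δm/m)² = (1×0.0227)² = 0.000515;  (-1·δV/V)² = (-1×0.0265)² = 0.000703
δρ/ρ = √(0.00122) = 0.0349
ρ = 2.26 g/cm^3, so δρ = 0.0349 × 2.26 = 0.0787 g/cm^3.

2.26 ± 0.0787 g/cm^3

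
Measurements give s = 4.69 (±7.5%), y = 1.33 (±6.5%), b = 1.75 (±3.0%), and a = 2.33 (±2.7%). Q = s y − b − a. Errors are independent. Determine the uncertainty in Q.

Let p = s·y = 6.24. δp/p = √((1·δs/s)² + (1·δy/y)²) = √(0.00562 + 0.00423) = 0.0992, so δp = 0.619.
Q = p − b − a: δQ = √(δp² + δb² + δa²) = √(0.383 + 0.00276 + 0.00396) = 0.624

0.624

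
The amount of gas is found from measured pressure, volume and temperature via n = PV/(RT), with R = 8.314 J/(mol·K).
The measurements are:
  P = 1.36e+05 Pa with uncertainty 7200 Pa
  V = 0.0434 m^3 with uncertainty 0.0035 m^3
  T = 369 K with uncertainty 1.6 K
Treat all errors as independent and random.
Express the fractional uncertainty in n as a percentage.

9.66%

For a monomial n ∝ P, V, T^-1, fractional errors add in quadrature:
  (1·δP/P)² = (1×0.0529)² = 0.00280;  (1·δV/V)² = (1×0.0806)² = 0.00650;  (-1·δT/T)² = (-1×0.00434)² = 1.88e-05
δn/n = √(0.00933) = 0.0966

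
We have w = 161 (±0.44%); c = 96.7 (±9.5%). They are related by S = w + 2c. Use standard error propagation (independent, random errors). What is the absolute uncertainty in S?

Sums and differences: (δS)² = Σ (cᵢ δxᵢ)².
  (δw)² = 0.502;  (2·δc)² = 338
δS = √(338) = 18.4

18.4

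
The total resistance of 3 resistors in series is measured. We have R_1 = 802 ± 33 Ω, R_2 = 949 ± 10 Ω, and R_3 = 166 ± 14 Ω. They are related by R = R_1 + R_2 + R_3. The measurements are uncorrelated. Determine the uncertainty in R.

37.2 Ω

Sums and differences: (δR)² = Σ (cᵢ δxᵢ)².
  (δR_1)² = 1090;  (δR_2)² = 100;  (δR_3)² = 196
δR = √(1380) = 37.2 Ω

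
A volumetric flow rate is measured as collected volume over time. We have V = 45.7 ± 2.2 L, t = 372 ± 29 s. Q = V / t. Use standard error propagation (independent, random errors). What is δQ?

For a monomial Q ∝ V, t^-1, fractional errors add in quadrature:
  (1·δV/V)² = (1×0.0481)² = 0.00232;  (-1·δt/t)² = (-1×0.0780)² = 0.00608
δQ/Q = √(0.00839) = 0.0916
Q = 0.123 L/s, so δQ = 0.0916 × 0.123 = 0.0113 L/s.

0.0113 L/s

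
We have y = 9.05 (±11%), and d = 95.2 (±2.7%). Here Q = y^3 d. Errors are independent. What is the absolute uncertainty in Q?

23400

For a monomial Q ∝ y^3, d, fractional errors add in quadrature:
  (3·δy/y)² = (3×0.110)² = 0.109;  (1·δd/d)² = (1×0.0270)² = 0.000729
δQ/Q = √(0.110) = 0.331
Q = 70600, so δQ = 0.331 × 70600 = 23400.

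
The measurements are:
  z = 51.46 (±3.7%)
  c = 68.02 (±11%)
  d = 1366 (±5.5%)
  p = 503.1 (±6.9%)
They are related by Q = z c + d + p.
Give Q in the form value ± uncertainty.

Let w = z·c = 3500. δw/w = √((1·δz/z)² + (1·δc/c)²) = √(0.00137 + 0.0121) = 0.116, so δw = 406.
Q = w + d + p: δQ = √(δw² + δd² + δp²) = √(1.65e+05 + 5640 + 1210) = 415
Q = 5369.

5369 ± 415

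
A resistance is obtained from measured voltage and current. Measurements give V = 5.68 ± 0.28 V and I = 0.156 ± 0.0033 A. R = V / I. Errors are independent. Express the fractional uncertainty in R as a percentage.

5.36%

Each factor contributes (exponent × relative error)² to (δR/R)²:
  (1·δV/V)² = (1×0.0493)² = 0.00243;  (-1·δI/I)² = (-1×0.0212)² = 0.000447
δR/R = √(0.00288) = 0.0536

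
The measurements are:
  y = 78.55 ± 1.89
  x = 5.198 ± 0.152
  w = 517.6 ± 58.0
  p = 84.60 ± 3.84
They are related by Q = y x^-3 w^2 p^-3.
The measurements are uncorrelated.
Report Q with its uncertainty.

Q is a product of powers, so relative uncertainties combine in quadrature:
  (1·δy/y)² = (1×0.0241)² = 0.000579;  (-3·δx/x)² = (-3×0.0292)² = 0.00770;  (2·δw/w)² = (2×0.112)² = 0.0502;  (-3·δp/p)² = (-3×0.0454)² = 0.0185
δQ/Q = √(0.0770) = 0.278
Q = 0.2475, so δQ = 0.278 × 0.2475 = 0.0687.

0.2475 ± 0.0687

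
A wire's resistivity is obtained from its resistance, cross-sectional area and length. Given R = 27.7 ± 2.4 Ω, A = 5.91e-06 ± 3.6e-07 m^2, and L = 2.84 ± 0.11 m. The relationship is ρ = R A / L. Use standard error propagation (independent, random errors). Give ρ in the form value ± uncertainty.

Each factor contributes (exponent × relative error)² to (δρ/ρ)²:
  (1·δR/R)² = (1×0.0866)² = 0.00751;  (1·δA/A)² = (1×0.0609)² = 0.00371;  (-1·δL/L)² = (-1×0.0387)² = 0.00150
δρ/ρ = √(0.0127) = 0.113
ρ = 5.76e-05 Ω·m, so δρ = 0.113 × 5.76e-05 = 6.5e-06 Ω·m.

(5.76 ± 0.650) × 10^-5 Ω·m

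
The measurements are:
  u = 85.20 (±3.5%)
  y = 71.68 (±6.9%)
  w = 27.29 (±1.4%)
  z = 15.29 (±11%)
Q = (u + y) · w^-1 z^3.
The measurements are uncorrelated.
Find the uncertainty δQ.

Let h = u + y = 156.9. δh = √(δu² + δy²) = √(8.89 + 24.5) = 5.78, so δh/h = 0.0368.
Q is then a monomial in h, w, z:
δQ/Q = √((δh/h)² + (-1·δw/w)² + (3·δz/z)²) = √(0.00136 + 0.000196 + 0.109) = 0.332
Q = 20550, so δQ = 0.332 × 20550 = 6830.

6830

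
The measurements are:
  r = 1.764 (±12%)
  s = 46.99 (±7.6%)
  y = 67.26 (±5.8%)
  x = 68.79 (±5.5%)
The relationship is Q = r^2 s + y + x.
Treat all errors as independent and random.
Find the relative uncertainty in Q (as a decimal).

Let p = r^2·s = 146.2. δp/p = √((2·δr/r)² + (1·δs/s)²) = √(0.0576 + 0.00578) = 0.252, so δp = 36.8.
Q = p + y + x: δQ = √(δp² + δy² + δx²) = √(1350 + 15.2 + 14.3) = 37.2
Q = 282.3, so δQ/Q = 37.2/282.3 = 0.132.

0.132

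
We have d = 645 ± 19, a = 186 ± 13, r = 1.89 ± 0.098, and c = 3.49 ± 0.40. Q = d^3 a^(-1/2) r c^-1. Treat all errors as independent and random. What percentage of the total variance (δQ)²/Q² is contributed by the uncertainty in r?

10.8%

(δQ/Q)² = (3·δd/d)² + (−½·δa/a)² + (1·δr/r)² + (-1·δc/c)²
  d term: (3×0.0295)² = 0.00781
  a term: (-0.5×0.0699)² = 0.00122
  r term: (1×0.0519)² = 0.00269
  c term: (-1×0.115)² = 0.0131
Total = 0.0249. Share from r = 0.00269/0.0249 = 0.108.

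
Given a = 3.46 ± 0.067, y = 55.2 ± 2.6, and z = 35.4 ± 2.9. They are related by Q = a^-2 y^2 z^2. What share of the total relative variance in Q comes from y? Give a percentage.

(δQ/Q)² = (-2·δa/a)² + (2·δy/y)² + (2·δz/z)²
  a term: (-2×0.0194)² = 0.00150
  y term: (2×0.0471)² = 0.00887
  z term: (2×0.0819)² = 0.0268
Total = 0.0372. Share from y = 0.00887/0.0372 = 0.238.

23.8%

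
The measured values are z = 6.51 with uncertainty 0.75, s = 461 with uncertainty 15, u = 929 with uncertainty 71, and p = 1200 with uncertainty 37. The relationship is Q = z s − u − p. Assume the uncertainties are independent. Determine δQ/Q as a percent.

Let w = z·s = 3000. δw/w = √((1·δz/z)² + (1·δs/s)²) = √(0.0133 + 0.00106) = 0.120, so δw = 359.
Q = w − u − p: δQ = √(δw² + δu² + δp²) = √(1.29e+05 + 5040 + 1370) = 368
Q = 872, so δQ/Q = 368/872 = 0.422.

42.2%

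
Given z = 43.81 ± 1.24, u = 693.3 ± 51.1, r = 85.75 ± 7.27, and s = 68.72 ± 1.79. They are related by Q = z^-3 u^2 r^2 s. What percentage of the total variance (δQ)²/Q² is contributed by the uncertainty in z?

12.4%

(δQ/Q)² = (-3·δz/z)² + (2·δu/u)² + (2·δr/r)² + (1·δs/s)²
  z term: (-3×0.0283)² = 0.00721
  u term: (2×0.0737)² = 0.0217
  r term: (2×0.0848)² = 0.0288
  s term: (1×0.0260)² = 0.000678
Total = 0.0584. Share from z = 0.00721/0.0584 = 0.124.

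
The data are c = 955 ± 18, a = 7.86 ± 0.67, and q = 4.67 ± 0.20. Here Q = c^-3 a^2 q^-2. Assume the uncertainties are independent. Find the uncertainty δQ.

Q is a product of powers, so relative uncertainties combine in quadrature:
  (-3·δc/c)² = (-3×0.0188)² = 0.00320;  (2·δa/a)² = (2×0.0852)² = 0.0291;  (-2·δq/q)² = (-2×0.0428)² = 0.00734
δQ/Q = √(0.0396) = 0.199
Q = 3.25e-09, so δQ = 0.199 × 3.25e-09 = 6.47e-10.

6.47e-10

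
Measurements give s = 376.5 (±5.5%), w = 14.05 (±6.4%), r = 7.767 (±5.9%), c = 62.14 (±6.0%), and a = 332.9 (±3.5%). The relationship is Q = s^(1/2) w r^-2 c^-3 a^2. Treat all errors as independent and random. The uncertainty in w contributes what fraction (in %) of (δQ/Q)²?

7.30%

(δQ/Q)² = (½·δs/s)² + (1·δw/w)² + (-2·δr/r)² + (-3·δc/c)² + (2·δa/a)²
  s term: (0.5×0.0550)² = 0.000756
  w term: (1×0.0640)² = 0.00410
  r term: (-2×0.0590)² = 0.0139
  c term: (-3×0.0600)² = 0.0324
  a term: (2×0.0350)² = 0.00490
Total = 0.0561. Share from w = 0.00410/0.0561 = 0.0730.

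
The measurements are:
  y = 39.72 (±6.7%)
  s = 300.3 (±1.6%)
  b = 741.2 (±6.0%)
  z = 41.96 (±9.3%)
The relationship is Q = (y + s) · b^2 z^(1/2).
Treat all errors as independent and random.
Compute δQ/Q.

Let u = y + s = 340.0. δu = √(δy² + δs²) = √(7.08 + 23.1) = 5.49, so δu/u = 0.0162.
Q is then a monomial in u, b, z:
δQ/Q = √((δu/u)² + (2·δb/b)² + (½·δz/z)²) = √(0.000261 + 0.0144 + 0.00216) = 0.130

0.130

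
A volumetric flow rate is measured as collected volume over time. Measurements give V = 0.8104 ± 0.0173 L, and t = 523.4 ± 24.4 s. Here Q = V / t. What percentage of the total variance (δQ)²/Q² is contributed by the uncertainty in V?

17.3%

(δQ/Q)² = (1·δV/V)² + (-1·δt/t)²
  V term: (1×0.0213)² = 0.000456
  t term: (-1×0.0466)² = 0.00217
Total = 0.00263. Share from V = 0.000456/0.00263 = 0.173.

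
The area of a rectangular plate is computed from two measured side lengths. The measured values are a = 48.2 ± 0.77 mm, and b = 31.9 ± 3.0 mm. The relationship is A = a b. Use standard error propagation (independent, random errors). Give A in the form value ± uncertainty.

For a monomial A ∝ a, b, fractional errors add in quadrature:
  (1·δa/a)² = (1×0.0160)² = 0.000255;  (1·δb/b)² = (1×0.0940)² = 0.00884
δA/A = √(0.00910) = 0.0954
A = 1540 mm^2, so δA = 0.0954 × 1540 = 147 mm^2.

1540 ± 147 mm^2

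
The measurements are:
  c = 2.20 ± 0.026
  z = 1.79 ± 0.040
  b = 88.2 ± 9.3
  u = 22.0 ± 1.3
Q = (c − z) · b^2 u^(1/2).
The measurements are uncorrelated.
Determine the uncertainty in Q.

Let w = c − z = 0.410. δw = √(δc² + δz²) = √(0.000676 + 0.00160) = 0.0477, so δw/w = 0.116.
Q is then a monomial in w, b, u:
δQ/Q = √((δw/w)² + (2·δb/b)² + (½·δu/u)²) = √(0.0135 + 0.0445 + 0.000873) = 0.243
Q = 15000, so δQ = 0.243 × 15000 = 3630.

3630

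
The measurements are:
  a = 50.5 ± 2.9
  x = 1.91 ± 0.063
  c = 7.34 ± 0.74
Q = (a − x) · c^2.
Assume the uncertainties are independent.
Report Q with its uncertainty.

Let u = a − x = 48.6. δu = √(δa² + δx²) = √(8.41 + 0.00397) = 2.90, so δu/u = 0.0597.
Q is then a monomial in u, c:
δQ/Q = √((δu/u)² + (2·δc/c)²) = √(0.00356 + 0.0407) = 0.210
Q = 2620, so δQ = 0.210 × 2620 = 550.

2620 ± 550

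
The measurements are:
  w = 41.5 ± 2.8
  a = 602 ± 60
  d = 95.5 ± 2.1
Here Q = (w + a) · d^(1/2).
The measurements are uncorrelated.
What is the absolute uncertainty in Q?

Let u = w + a = 644. δu = √(δw² + δa²) = √(7.84 + 3600) = 60.1, so δu/u = 0.0933.
Q is then a monomial in u, d:
δQ/Q = √((δu/u)² + (½·δd/d)²) = √(0.00871 + 0.000121) = 0.0940
Q = 6290, so δQ = 0.0940 × 6290 = 591.

591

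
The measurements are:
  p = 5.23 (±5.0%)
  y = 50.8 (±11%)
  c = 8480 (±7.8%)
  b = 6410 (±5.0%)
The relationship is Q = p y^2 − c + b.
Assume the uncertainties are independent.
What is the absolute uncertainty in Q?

3130

Let w = p·y^2 = 13500. δw/w = √((1·δp/p)² + (2·δy/y)²) = √(0.00250 + 0.0484) = 0.226, so δw = 3050.
Q = w − c + b: δQ = √(δw² + δc² + δb²) = √(9.27e+06 + 4.38e+05 + 1.03e+05) = 3130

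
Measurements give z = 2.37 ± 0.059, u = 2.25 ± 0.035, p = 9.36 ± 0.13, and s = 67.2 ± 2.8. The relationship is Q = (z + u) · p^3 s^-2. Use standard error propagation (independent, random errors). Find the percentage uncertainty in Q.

9.43%

Let w = z + u = 4.62. δw = √(δz² + δu²) = √(0.00348 + 0.00123) = 0.0686, so δw/w = 0.0148.
Q is then a monomial in w, p, s:
δQ/Q = √((δw/w)² + (3·δp/p)² + (-2·δs/s)²) = √(0.000220 + 0.00174 + 0.00694) = 0.0943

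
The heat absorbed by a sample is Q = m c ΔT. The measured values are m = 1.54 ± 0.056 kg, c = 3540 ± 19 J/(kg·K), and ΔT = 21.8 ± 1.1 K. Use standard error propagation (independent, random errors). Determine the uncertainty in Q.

For a monomial Q ∝ m, c, ΔT, fractional errors add in quadrature:
  (1·δm/m)² = (1×0.0364)² = 0.00132;  (1·δc/c)² = (1×0.00537)² = 2.88e-05;  (1·δΔT/ΔT)² = (1×0.0505)² = 0.00255
δQ/Q = √(0.00390) = 0.0624
Q = 1.19e+05 J, so δQ = 0.0624 × 1.19e+05 = 7420 J.

7420 J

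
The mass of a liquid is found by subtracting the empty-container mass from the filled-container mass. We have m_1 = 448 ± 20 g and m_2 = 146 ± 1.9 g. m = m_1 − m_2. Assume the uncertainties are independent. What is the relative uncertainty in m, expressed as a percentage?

Each term contributes (cᵢ δxᵢ)² to (δm)²:
  (δm_1)² = 400;  (δm_2)² = 3.61
δm = √(404) = 20.1 g
m = 302 g, so δm/m = 20.1/302 = 0.0665.

6.65%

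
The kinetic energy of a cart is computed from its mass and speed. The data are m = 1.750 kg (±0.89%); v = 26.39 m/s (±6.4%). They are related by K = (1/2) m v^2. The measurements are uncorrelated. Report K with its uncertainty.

609.4 ± 78.2 J

Products/powers → add relative errors in quadrature, weighted by exponent:
  (1·δm/m)² = (1×0.00890)² = 7.92e-05;  (2·δv/v)² = (2×0.0640)² = 0.0164
δK/K = √(0.0165) = 0.128
K = 609.4 J, so δK = 0.128 × 609.4 = 78.2 J.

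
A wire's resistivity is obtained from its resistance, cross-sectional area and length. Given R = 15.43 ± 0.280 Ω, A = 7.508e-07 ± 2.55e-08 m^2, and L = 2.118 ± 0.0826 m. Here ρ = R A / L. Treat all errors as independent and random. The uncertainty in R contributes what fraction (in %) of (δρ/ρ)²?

(δρ/ρ)² = (1·δR/R)² + (1·δA/A)² + (-1·δL/L)²
  R term: (1×0.0181)² = 0.000329
  A term: (1×0.0340)² = 0.00115
  L term: (-1×0.0390)² = 0.00152
Total = 0.00300. Share from R = 0.000329/0.00300 = 0.110.

11.0%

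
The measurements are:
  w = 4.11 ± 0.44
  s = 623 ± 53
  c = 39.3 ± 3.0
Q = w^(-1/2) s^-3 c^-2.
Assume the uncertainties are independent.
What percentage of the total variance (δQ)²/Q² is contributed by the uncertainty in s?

(δQ/Q)² = (−½·δw/w)² + (-3·δs/s)² + (-2·δc/c)²
  w term: (-0.5×0.107)² = 0.00287
  s term: (-3×0.0851)² = 0.0651
  c term: (-2×0.0763)² = 0.0233
Total = 0.0913. Share from s = 0.0651/0.0913 = 0.713.

71.3%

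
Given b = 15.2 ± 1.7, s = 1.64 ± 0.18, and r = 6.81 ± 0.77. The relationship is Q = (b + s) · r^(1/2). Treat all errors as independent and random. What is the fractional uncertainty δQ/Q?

Let u = b + s = 16.8. δu = √(δb² + δs²) = √(2.89 + 0.0324) = 1.71, so δu/u = 0.102.
Q is then a monomial in u, r:
δQ/Q = √((δu/u)² + (½·δr/r)²) = √(0.0103 + 0.00320) = 0.116

0.116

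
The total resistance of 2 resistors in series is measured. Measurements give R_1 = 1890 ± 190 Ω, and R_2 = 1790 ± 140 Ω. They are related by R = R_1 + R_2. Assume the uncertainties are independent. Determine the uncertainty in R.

For a sum/difference, combine absolute errors in quadrature:
  (δR_1)² = 36100;  (δR_2)² = 19600
δR = √(55700) = 236 Ω

236 Ω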